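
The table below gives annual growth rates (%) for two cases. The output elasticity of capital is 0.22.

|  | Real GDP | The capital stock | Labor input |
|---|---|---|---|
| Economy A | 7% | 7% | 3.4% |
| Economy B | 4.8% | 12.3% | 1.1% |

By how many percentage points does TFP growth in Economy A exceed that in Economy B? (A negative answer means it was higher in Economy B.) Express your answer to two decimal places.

1.57 percentage points

Labor's share = 1 − 0.22 = 0.78.
Economy A: TFP = 7 − 1.54 − 2.652 = 2.808%.
Economy B: TFP = 4.8 − 2.706 − 0.858 = 1.236%.
Difference = 2.808 − (1.236) = 1.572 pp.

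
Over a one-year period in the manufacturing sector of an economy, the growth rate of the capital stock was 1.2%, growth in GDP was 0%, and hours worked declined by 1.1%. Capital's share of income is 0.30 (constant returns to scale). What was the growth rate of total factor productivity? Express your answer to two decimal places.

Labor's share = 1 − 0.3 = 0.7.
The capital stock: 0.3 × 1.2 = 0.36 pp.
Hours worked: 0.7 × (-1.1) = -0.77 pp.
TFP growth = 0 + 0.41 = 0.41%.

0.41%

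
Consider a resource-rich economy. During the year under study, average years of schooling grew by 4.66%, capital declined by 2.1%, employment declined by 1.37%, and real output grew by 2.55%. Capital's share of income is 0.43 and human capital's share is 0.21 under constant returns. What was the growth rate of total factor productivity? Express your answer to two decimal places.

Labor's share = 1 − 0.43 − 0.21 = 0.36.
Capital: 0.43 × (-2.1) = -0.903 pp.
Average years of schooling: 0.21 × 4.66 = 0.9786 pp.
Employment: 0.36 × (-1.37) = -0.4932 pp.
TFP growth = 2.55 + 0.4176 = 2.9676%.

Total factor productivity grew 2.97%.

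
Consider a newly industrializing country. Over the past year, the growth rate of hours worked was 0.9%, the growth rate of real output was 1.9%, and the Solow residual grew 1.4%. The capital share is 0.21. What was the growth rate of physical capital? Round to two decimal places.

Labor's share = 1 − 0.21 = 0.79.
gY = gA + 0.79×0.9 + 0.21×g.
0.21×g = 1.9 − 1.4 − 0.711 = -0.211.
g = -0.211 / 0.21 = -1.0048%.

-1.00%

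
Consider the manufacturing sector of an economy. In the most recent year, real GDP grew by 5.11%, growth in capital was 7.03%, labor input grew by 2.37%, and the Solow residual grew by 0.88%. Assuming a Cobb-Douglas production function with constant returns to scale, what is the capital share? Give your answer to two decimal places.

α = 0.40

gY = gA + α·gK + (1−α)·gL, so gY − gA − gL = α(gK − gL).
5.11 − 0.88 − 2.37 = α × (7.03 − 2.37).
1.86 = 4.66 α, so α = 0.3991.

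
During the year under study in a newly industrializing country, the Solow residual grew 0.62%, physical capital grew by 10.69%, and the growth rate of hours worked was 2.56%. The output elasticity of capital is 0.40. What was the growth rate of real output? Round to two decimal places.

6.43%

Labor's share = 1 − 0.4 = 0.6.
Physical capital: 0.4 × 10.69 = 4.276 pp.
Hours worked: 0.6 × 2.56 = 1.536 pp.
Output growth = 0.62 + 5.812 = 6.432%.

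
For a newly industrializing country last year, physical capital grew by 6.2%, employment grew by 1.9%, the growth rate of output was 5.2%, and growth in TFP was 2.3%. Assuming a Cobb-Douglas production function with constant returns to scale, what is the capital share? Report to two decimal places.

gY = gA + α·gK + (1−α)·gL, so gY − gA − gL = α(gK − gL).
5.2 − 2.3 − 1.9 = α × (6.2 − 1.9).
1 = 4.3 α, so α = 0.2326.

The capital share is 0.23.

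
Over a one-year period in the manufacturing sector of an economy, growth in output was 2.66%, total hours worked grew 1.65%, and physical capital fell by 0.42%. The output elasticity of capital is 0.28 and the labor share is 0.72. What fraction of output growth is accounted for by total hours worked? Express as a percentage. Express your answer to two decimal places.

44.66%

Labor's share = 1 − 0.28 = 0.72.
Total hours worked contributed 0.72 × 1.65 = 1.188 pp.
Share of growth = 1.188 / 2.66 × 100 = 44.6617%.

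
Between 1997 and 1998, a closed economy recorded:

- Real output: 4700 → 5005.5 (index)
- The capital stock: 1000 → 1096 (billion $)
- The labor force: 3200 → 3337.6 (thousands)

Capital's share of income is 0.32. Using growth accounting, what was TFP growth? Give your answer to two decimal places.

TFP grew 0.50%.

Real output growth = (5005.5 − 4700) / 4700 = 6.5%.
The capital stock growth = (1096 − 1000) / 1000 = 9.6%.
The labor force growth = (3337.6 − 3200) / 3200 = 4.3%.
Labor's share = 1 − 0.32 = 0.68.
The capital stock: 0.32 × 9.6 = 3.072 pp.
The labor force: 0.68 × 4.3 = 2.924 pp.
TFP growth = 6.5 − 5.996 = 0.504%.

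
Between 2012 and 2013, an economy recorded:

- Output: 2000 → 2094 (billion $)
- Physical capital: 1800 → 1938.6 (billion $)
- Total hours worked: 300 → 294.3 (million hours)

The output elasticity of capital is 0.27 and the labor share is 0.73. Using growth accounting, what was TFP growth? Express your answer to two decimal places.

4.01%

Output growth = (2094 − 2000) / 2000 = 4.7%.
Physical capital growth = (1938.6 − 1800) / 1800 = 7.7%.
Total hours worked growth = (294.3 − 300) / 300 = -1.9%.
Labor's share = 1 − 0.27 = 0.73.
Physical capital: 0.27 × 7.7 = 2.079 pp.
Total hours worked: 0.73 × (-1.9) = -1.387 pp.
TFP growth = 4.7 − 0.692 = 4.008%.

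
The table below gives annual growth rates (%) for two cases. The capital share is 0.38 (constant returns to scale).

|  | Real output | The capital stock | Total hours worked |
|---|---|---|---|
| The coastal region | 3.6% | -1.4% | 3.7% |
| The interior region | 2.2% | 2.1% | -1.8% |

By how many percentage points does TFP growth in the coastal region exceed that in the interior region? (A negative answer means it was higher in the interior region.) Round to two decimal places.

Labor's share = 1 − 0.38 = 0.62.
The coastal region: TFP = 3.6 + 0.532 − 2.294 = 1.838%.
The interior region: TFP = 2.2 − 0.798 + 1.116 = 2.518%.
Difference = 1.838 − (2.518) = -0.68 pp.

-0.68 percentage points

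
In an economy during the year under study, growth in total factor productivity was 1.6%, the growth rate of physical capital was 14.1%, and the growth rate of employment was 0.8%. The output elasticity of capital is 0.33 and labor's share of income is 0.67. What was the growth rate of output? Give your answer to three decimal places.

Output growth was 6.789%.

Labor's share = 1 − 0.33 = 0.67.
Physical capital: 0.33 × 14.1 = 4.653 pp.
Employment: 0.67 × 0.8 = 0.536 pp.
Output growth = 1.6 + 5.189 = 6.789%.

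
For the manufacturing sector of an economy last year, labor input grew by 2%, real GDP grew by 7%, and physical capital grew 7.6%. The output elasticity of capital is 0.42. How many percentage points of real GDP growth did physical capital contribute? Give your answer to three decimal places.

3.192

Contribution = share × growth = 0.42 × 7.6 = 3.192 pp.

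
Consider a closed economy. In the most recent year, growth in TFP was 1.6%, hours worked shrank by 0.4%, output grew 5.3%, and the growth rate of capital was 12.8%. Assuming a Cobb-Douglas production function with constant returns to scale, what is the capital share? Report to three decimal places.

gY = gA + α·gK + (1−α)·gL, so gY − gA − gL = α(gK − gL).
5.3 − 1.6 + 0.4 = α × (12.8 − (-0.4)).
4.1 = 13.2 α, so α = 0.31061.

α = 0.311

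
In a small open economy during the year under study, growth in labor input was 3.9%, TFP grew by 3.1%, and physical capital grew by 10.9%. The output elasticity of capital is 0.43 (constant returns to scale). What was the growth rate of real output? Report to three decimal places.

Labor's share = 1 − 0.43 = 0.57.
Physical capital: 0.43 × 10.9 = 4.687 pp.
Labor input: 0.57 × 3.9 = 2.223 pp.
Output growth = 3.1 + 6.91 = 10.01%.

10.010%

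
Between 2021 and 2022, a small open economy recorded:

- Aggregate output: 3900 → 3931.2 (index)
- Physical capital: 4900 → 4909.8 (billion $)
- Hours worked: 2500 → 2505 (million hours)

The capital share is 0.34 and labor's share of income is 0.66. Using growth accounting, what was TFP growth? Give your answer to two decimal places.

Aggregate output growth = (3931.2 − 3900) / 3900 = 0.8%.
Physical capital growth = (4909.8 − 4900) / 4900 = 0.2%.
Hours worked growth = (2505 − 2500) / 2500 = 0.2%.
Labor's share = 1 − 0.34 = 0.66.
Physical capital: 0.34 × 0.2 = 0.068 pp.
Hours worked: 0.66 × 0.2 = 0.132 pp.
TFP growth = 0.8 − 0.2 = 0.6%.

0.60%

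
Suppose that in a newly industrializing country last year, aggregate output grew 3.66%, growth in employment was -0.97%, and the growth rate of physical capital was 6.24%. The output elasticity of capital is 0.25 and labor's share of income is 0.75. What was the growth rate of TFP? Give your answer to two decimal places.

Labor's share = 1 − 0.25 = 0.75.
Physical capital: 0.25 × 6.24 = 1.56 pp.
Employment: 0.75 × (-0.97) = -0.7275 pp.
TFP growth = 3.66 − 0.8325 = 2.8275%.

2.83%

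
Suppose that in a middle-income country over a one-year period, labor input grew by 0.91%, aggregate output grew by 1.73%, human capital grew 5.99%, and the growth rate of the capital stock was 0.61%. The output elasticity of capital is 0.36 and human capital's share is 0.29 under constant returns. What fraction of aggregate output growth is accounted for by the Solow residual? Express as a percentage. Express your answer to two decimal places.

-31.51%

Labor's share = 1 − 0.36 − 0.29 = 0.35.
The capital stock: 0.36 × 0.61 = 0.2196 pp.
Human capital: 0.29 × 5.99 = 1.7371 pp.
Labor input: 0.35 × 0.91 = 0.3185 pp.
TFP growth = 1.73 − 2.2752 = -0.5452%.
TFP share of growth = -0.5452 / 1.73 × 100 = -31.5145%.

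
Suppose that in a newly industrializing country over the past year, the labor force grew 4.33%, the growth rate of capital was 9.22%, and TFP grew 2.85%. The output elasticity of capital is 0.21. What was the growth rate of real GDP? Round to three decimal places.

8.207%

Labor's share = 1 − 0.21 = 0.79.
Capital: 0.21 × 9.22 = 1.9362 pp.
The labor force: 0.79 × 4.33 = 3.4207 pp.
Output growth = 2.85 + 5.3569 = 8.2069%.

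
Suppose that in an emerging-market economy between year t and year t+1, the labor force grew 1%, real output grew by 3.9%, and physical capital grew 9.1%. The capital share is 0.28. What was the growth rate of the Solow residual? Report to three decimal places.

0.632%

Labor's share = 1 − 0.28 = 0.72.
Physical capital: 0.28 × 9.1 = 2.548 pp.
The labor force: 0.72 × 1 = 0.72 pp.
TFP growth = 3.9 − 3.268 = 0.632%.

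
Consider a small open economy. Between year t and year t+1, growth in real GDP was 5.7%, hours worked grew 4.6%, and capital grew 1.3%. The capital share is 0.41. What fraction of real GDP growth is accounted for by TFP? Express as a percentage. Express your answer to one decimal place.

Labor's share = 1 − 0.41 = 0.59.
Capital: 0.41 × 1.3 = 0.533 pp.
Hours worked: 0.59 × 4.6 = 2.714 pp.
TFP growth = 5.7 − 3.247 = 2.453%.
TFP share of growth = 2.453 / 5.7 × 100 = 43.035%.

43.0%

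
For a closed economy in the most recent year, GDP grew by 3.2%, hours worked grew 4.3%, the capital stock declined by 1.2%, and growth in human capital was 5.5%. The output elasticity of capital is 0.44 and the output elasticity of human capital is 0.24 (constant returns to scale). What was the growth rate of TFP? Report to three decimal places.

TFP grew 1.032%.

Labor's share = 1 − 0.44 − 0.24 = 0.32.
The capital stock: 0.44 × (-1.2) = -0.528 pp.
Human capital: 0.24 × 5.5 = 1.32 pp.
Hours worked: 0.32 × 4.3 = 1.376 pp.
TFP growth = 3.2 − 2.168 = 1.032%.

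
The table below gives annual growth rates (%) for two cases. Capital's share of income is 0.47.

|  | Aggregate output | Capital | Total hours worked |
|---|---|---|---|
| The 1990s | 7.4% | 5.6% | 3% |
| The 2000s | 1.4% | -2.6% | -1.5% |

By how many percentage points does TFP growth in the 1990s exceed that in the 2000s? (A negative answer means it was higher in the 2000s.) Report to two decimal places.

-0.24 percentage points

Labor's share = 1 − 0.47 = 0.53.
The 1990s: TFP = 7.4 − 2.632 − 1.59 = 3.178%.
The 2000s: TFP = 1.4 + 1.222 + 0.795 = 3.417%.
Difference = 3.178 − (3.417) = -0.239 pp.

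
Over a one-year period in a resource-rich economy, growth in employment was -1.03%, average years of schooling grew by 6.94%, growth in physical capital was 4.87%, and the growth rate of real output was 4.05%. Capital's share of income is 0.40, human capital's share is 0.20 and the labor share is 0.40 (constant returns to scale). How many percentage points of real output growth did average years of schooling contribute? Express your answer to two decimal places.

1.39

Contribution = share × growth = 0.2 × 6.94 = 1.388 pp.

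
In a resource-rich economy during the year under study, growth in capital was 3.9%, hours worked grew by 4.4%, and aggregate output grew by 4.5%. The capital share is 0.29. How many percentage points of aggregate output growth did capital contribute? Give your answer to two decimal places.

1.13 pp

Contribution = share × growth = 0.29 × 3.9 = 1.131 pp.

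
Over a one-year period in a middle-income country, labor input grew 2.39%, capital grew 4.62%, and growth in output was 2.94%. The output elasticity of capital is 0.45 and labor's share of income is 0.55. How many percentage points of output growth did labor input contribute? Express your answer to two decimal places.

1.31

Labor's share = 1 − 0.45 = 0.55.
Contribution = share × growth = 0.55 × 2.39 = 1.3145 pp.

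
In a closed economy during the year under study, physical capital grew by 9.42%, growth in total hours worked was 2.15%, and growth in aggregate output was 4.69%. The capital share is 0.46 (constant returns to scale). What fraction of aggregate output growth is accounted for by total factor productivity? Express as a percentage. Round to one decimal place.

-17.1%

Labor's share = 1 − 0.46 = 0.54.
Physical capital: 0.46 × 9.42 = 4.3332 pp.
Total hours worked: 0.54 × 2.15 = 1.161 pp.
TFP growth = 4.69 − 5.4942 = -0.8042%.
TFP share of growth = -0.8042 / 4.69 × 100 = -17.147%.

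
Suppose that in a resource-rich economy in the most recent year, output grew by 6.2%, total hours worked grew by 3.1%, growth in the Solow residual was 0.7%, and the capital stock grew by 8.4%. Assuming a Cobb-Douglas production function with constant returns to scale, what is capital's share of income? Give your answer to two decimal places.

gY = gA + α·gK + (1−α)·gL, so gY − gA − gL = α(gK − gL).
6.2 − 0.7 − 3.1 = α × (8.4 − 3.1).
2.4 = 5.3 α, so α = 0.4528.

0.45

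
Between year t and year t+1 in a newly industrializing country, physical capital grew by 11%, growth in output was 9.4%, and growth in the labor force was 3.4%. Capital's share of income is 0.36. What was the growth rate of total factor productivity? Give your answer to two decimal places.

Total factor productivity grew 3.26%.

Labor's share = 1 − 0.36 = 0.64.
Physical capital: 0.36 × 11 = 3.96 pp.
The labor force: 0.64 × 3.4 = 2.176 pp.
TFP growth = 9.4 − 6.136 = 3.264%.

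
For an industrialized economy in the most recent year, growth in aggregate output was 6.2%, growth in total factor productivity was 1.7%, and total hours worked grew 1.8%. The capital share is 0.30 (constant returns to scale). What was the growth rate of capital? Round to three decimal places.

Labor's share = 1 − 0.3 = 0.7.
gY = gA + 0.7×1.8 + 0.3×g.
0.3×g = 6.2 − 1.7 − 1.26 = 3.24.
g = 3.24 / 0.3 = 10.8%.

10.800%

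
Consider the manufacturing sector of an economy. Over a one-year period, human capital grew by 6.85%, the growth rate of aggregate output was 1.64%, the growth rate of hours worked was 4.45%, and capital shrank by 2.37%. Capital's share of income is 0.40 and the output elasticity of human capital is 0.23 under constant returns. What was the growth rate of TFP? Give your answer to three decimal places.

-0.634%

Labor's share = 1 − 0.4 − 0.23 = 0.37.
Capital: 0.4 × (-2.37) = -0.948 pp.
Human capital: 0.23 × 6.85 = 1.5755 pp.
Hours worked: 0.37 × 4.45 = 1.6465 pp.
TFP growth = 1.64 − 2.274 = -0.634%.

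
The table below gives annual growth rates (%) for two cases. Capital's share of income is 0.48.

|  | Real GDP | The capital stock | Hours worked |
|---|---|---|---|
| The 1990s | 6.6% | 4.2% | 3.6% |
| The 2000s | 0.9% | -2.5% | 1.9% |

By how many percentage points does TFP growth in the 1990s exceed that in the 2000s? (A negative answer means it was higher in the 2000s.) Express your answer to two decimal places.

1.60 percentage points

Labor's share = 1 − 0.48 = 0.52.
The 1990s: TFP = 6.6 − 2.016 − 1.872 = 2.712%.
The 2000s: TFP = 0.9 + 1.2 − 0.988 = 1.112%.
Difference = 2.712 − (1.112) = 1.6 pp.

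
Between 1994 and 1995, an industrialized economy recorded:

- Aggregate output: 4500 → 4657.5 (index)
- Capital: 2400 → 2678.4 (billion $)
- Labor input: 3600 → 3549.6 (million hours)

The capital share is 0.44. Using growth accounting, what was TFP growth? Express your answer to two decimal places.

Aggregate output growth = (4657.5 − 4500) / 4500 = 3.5%.
Capital growth = (2678.4 − 2400) / 2400 = 11.6%.
Labor input growth = (3549.6 − 3600) / 3600 = -1.4%.
Labor's share = 1 − 0.44 = 0.56.
Capital: 0.44 × 11.6 = 5.104 pp.
Labor input: 0.56 × (-1.4) = -0.784 pp.
TFP growth = 3.5 − 4.32 = -0.82%.

-0.82%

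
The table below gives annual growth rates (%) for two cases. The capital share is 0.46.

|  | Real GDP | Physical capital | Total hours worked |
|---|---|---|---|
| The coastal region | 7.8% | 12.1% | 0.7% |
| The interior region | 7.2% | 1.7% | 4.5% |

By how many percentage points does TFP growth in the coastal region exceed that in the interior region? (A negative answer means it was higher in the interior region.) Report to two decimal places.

-2.13 percentage points

Labor's share = 1 − 0.46 = 0.54.
The coastal region: TFP = 7.8 − 5.566 − 0.378 = 1.856%.
The interior region: TFP = 7.2 − 0.782 − 2.43 = 3.988%.
Difference = 1.856 − (3.988) = -2.132 pp.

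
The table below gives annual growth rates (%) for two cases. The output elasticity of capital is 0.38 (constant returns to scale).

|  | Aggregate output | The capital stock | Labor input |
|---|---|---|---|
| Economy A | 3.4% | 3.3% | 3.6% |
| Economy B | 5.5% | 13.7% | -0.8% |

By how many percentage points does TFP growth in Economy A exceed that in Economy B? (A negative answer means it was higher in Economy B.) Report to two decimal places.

Labor's share = 1 − 0.38 = 0.62.
Economy A: TFP = 3.4 − 1.254 − 2.232 = -0.086%.
Economy B: TFP = 5.5 − 5.206 + 0.496 = 0.79%.
Difference = -0.086 − (0.79) = -0.876 pp.

-0.88 percentage points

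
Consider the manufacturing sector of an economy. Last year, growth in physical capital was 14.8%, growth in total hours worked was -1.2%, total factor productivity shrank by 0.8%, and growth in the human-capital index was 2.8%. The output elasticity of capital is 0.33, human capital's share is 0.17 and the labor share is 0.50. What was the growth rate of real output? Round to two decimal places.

Real output growth was 3.96%.

Labor's share = 1 − 0.33 − 0.17 = 0.5.
Physical capital: 0.33 × 14.8 = 4.884 pp.
The human-capital index: 0.17 × 2.8 = 0.476 pp.
Total hours worked: 0.5 × (-1.2) = -0.6 pp.
Output growth = -0.8 + 4.76 = 3.96%.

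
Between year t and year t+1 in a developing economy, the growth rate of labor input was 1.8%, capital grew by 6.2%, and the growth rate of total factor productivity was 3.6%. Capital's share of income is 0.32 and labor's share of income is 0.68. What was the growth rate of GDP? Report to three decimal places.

6.808%

Labor's share = 1 − 0.32 = 0.68.
Capital: 0.32 × 6.2 = 1.984 pp.
Labor input: 0.68 × 1.8 = 1.224 pp.
Output growth = 3.6 + 3.208 = 6.808%.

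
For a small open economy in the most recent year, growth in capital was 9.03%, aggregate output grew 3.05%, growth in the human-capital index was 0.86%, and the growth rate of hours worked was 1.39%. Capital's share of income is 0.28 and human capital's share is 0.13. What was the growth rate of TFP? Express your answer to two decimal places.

Labor's share = 1 − 0.28 − 0.13 = 0.59.
Capital: 0.28 × 9.03 = 2.5284 pp.
The human-capital index: 0.13 × 0.86 = 0.1118 pp.
Hours worked: 0.59 × 1.39 = 0.8201 pp.
TFP growth = 3.05 − 3.4603 = -0.4103%.

-0.41%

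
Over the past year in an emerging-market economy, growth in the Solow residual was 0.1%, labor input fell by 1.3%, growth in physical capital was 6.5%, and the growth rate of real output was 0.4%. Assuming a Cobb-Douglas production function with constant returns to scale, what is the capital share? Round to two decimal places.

gY = gA + α·gK + (1−α)·gL, so gY − gA − gL = α(gK − gL).
0.4 − 0.1 + 1.3 = α × (6.5 − (-1.3)).
1.6 = 7.8 α, so α = 0.2051.

0.21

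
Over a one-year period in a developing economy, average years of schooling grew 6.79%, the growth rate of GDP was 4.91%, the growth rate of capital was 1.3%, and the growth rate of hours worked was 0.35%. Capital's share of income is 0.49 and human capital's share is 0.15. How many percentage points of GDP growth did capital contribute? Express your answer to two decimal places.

Contribution = share × growth = 0.49 × 1.3 = 0.637 pp.

0.64 percentage points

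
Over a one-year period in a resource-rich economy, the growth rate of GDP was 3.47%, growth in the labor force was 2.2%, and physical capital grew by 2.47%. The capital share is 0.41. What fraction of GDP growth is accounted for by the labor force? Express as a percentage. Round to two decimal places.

Labor's share = 1 − 0.41 = 0.59.
The labor force contributed 0.59 × 2.2 = 1.298 pp.
Share of growth = 1.298 / 3.47 × 100 = 37.4063%.

37.41%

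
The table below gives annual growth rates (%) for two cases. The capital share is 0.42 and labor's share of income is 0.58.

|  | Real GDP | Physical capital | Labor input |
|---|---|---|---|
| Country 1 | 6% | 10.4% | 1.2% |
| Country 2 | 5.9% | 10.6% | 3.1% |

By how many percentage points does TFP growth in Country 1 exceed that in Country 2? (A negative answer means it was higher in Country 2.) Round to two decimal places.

1.29 percentage points

Labor's share = 1 − 0.42 = 0.58.
Country 1: TFP = 6 − 4.368 − 0.696 = 0.936%.
Country 2: TFP = 5.9 − 4.452 − 1.798 = -0.35%.
Difference = 0.936 − (-0.35) = 1.286 pp.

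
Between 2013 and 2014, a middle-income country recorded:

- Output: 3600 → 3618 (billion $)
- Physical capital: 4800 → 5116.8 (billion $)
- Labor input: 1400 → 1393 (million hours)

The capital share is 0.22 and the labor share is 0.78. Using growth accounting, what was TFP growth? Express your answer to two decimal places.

-0.56%

Output growth = (3618 − 3600) / 3600 = 0.5%.
Physical capital growth = (5116.8 − 4800) / 4800 = 6.6%.
Labor input growth = (1393 − 1400) / 1400 = -0.5%.
Labor's share = 1 − 0.22 = 0.78.
Physical capital: 0.22 × 6.6 = 1.452 pp.
Labor input: 0.78 × (-0.5) = -0.39 pp.
TFP growth = 0.5 − 1.062 = -0.562%.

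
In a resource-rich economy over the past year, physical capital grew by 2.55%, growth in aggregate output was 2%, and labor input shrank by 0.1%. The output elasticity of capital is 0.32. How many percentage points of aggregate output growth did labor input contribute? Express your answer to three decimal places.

Labor's share = 1 − 0.32 = 0.68.
Contribution = share × growth = 0.68 × (-0.1) = -0.068 pp.

-0.068 pp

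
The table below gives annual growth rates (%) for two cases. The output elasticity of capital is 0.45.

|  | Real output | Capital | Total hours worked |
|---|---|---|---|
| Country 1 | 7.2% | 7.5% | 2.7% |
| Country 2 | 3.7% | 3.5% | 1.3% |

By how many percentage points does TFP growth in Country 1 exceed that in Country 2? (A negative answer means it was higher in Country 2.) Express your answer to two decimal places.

Labor's share = 1 − 0.45 = 0.55.
Country 1: TFP = 7.2 − 3.375 − 1.485 = 2.34%.
Country 2: TFP = 3.7 − 1.575 − 0.715 = 1.41%.
Difference = 2.34 − (1.41) = 0.93 pp.

0.93 percentage points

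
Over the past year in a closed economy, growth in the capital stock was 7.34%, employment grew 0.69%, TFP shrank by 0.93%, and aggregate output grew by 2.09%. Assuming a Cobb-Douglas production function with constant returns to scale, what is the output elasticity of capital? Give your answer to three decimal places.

gY = gA + α·gK + (1−α)·gL, so gY − gA − gL = α(gK − gL).
2.09 + 0.93 − 0.69 = α × (7.34 − 0.69).
2.33 = 6.65 α, so α = 0.35038.

The output elasticity of capital is 0.350.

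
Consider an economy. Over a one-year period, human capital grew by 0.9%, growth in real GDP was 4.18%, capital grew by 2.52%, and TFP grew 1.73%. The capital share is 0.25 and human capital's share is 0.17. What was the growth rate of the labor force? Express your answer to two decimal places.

Labor's share = 1 − 0.25 − 0.17 = 0.58.
gY = gA + 0.25×2.52 + 0.17×0.9 + 0.58×g.
0.58×g = 4.18 − 1.73 − 0.783 = 1.667.
g = 1.667 / 0.58 = 2.8741%.

The labor force grew 2.87%.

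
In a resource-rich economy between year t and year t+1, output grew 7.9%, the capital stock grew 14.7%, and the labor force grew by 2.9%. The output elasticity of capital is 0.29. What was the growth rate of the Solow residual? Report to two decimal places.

1.58%

Labor's share = 1 − 0.29 = 0.71.
The capital stock: 0.29 × 14.7 = 4.263 pp.
The labor force: 0.71 × 2.9 = 2.059 pp.
TFP growth = 7.9 − 6.322 = 1.578%.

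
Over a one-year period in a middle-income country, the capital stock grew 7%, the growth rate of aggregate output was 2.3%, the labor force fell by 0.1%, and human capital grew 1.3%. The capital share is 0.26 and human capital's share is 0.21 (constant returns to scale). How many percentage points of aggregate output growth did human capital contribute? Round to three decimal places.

0.273 percentage points

Contribution = share × growth = 0.21 × 1.3 = 0.273 pp.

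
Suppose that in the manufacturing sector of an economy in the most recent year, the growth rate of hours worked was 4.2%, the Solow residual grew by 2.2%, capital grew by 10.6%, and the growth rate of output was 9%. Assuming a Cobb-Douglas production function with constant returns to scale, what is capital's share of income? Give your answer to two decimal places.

α = 0.41

gY = gA + α·gK + (1−α)·gL, so gY − gA − gL = α(gK − gL).
9 − 2.2 − 4.2 = α × (10.6 − 4.2).
2.6 = 6.4 α, so α = 0.4063.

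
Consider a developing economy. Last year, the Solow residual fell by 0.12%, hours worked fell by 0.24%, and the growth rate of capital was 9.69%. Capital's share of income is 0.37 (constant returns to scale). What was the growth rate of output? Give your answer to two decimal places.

Labor's share = 1 − 0.37 = 0.63.
Capital: 0.37 × 9.69 = 3.5853 pp.
Hours worked: 0.63 × (-0.24) = -0.1512 pp.
Output growth = -0.12 + 3.4341 = 3.3141%.

3.31%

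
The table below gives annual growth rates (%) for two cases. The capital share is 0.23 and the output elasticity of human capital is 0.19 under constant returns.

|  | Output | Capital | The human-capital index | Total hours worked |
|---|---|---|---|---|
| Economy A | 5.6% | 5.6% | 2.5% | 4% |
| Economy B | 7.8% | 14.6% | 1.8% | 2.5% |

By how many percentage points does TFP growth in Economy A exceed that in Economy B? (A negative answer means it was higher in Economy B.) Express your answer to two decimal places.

Labor's share = 1 − 0.23 − 0.19 = 0.58.
Economy A: TFP = 5.6 − 1.288 − 0.475 − 2.32 = 1.517%.
Economy B: TFP = 7.8 − 3.358 − 0.342 − 1.45 = 2.65%.
Difference = 1.517 − (2.65) = -1.133 pp.

-1.13 percentage points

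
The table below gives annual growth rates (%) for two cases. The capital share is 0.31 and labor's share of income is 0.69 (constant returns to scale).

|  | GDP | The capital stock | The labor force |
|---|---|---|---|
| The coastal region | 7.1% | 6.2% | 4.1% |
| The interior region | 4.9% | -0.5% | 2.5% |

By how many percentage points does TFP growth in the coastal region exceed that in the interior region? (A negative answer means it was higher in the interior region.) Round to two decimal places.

-0.98 percentage points

Labor's share = 1 − 0.31 = 0.69.
The coastal region: TFP = 7.1 − 1.922 − 2.829 = 2.349%.
The interior region: TFP = 4.9 + 0.155 − 1.725 = 3.33%.
Difference = 2.349 − (3.33) = -0.981 pp.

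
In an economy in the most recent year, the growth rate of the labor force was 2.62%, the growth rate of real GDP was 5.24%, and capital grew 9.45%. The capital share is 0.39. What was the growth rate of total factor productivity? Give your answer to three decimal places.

Labor's share = 1 − 0.39 = 0.61.
Capital: 0.39 × 9.45 = 3.6855 pp.
The labor force: 0.61 × 2.62 = 1.5982 pp.
TFP growth = 5.24 − 5.2837 = -0.0437%.

-0.044%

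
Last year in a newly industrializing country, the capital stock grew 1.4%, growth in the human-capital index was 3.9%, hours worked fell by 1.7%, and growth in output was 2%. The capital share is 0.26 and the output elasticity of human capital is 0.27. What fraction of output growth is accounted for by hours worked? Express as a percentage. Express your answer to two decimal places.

Labor's share = 1 − 0.26 − 0.27 = 0.47.
Hours worked contributed 0.47 × (-1.7) = -0.799 pp.
Share of growth = -0.799 / 2 × 100 = -39.95%.

-39.95%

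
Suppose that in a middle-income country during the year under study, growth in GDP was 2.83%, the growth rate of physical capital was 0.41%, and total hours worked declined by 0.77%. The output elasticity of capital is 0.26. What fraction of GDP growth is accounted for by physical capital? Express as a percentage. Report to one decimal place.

3.8%

Physical capital contributed 0.26 × 0.41 = 0.1066 pp.
Share of growth = 0.1066 / 2.83 × 100 = 3.767%.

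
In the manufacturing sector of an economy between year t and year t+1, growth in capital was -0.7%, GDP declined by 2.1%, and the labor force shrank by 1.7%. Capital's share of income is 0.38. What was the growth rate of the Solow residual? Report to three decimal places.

-0.780%

Labor's share = 1 − 0.38 = 0.62.
Capital: 0.38 × (-0.7) = -0.266 pp.
The labor force: 0.62 × (-1.7) = -1.054 pp.
TFP growth = -2.1 + 1.32 = -0.78%.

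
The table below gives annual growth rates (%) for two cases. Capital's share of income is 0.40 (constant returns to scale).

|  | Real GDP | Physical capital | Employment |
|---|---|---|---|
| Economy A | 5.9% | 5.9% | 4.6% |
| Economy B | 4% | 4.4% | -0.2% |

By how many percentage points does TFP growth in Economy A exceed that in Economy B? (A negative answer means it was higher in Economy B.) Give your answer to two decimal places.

Labor's share = 1 − 0.4 = 0.6.
Economy A: TFP = 5.9 − 2.36 − 2.76 = 0.78%.
Economy B: TFP = 4 − 1.76 + 0.12 = 2.36%.
Difference = 0.78 − (2.36) = -1.58 pp.

-1.58 percentage points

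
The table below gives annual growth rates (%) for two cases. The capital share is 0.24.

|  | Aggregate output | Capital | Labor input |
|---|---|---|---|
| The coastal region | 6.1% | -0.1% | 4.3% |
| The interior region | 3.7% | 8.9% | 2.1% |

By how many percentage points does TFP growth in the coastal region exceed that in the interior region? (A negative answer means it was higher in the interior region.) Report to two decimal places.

2.89 percentage points

Labor's share = 1 − 0.24 = 0.76.
The coastal region: TFP = 6.1 + 0.024 − 3.268 = 2.856%.
The interior region: TFP = 3.7 − 2.136 − 1.596 = -0.032%.
Difference = 2.856 − (-0.032) = 2.888 pp.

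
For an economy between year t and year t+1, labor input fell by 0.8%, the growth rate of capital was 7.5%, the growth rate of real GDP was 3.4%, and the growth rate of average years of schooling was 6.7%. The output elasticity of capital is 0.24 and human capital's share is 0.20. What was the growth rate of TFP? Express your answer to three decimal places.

Labor's share = 1 − 0.24 − 0.2 = 0.56.
Capital: 0.24 × 7.5 = 1.8 pp.
Average years of schooling: 0.2 × 6.7 = 1.34 pp.
Labor input: 0.56 × (-0.8) = -0.448 pp.
TFP growth = 3.4 − 2.692 = 0.708%.

0.708%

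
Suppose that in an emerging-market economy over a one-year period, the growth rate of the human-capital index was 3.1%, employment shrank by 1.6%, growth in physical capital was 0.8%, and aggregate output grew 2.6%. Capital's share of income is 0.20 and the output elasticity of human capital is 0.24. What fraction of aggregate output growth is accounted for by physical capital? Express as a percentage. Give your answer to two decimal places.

Physical capital contributed 0.2 × 0.8 = 0.16 pp.
Share of growth = 0.16 / 2.6 × 100 = 6.1538%.

Physical capital accounted for 6.15% of growth.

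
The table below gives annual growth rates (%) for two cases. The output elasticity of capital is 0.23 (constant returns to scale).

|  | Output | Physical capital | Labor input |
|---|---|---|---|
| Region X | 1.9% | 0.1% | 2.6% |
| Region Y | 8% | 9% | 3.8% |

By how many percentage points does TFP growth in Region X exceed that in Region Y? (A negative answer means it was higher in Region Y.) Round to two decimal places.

Labor's share = 1 − 0.23 = 0.77.
Region X: TFP = 1.9 − 0.023 − 2.002 = -0.125%.
Region Y: TFP = 8 − 2.07 − 2.926 = 3.004%.
Difference = -0.125 − (3.004) = -3.129 pp.

-3.13 percentage points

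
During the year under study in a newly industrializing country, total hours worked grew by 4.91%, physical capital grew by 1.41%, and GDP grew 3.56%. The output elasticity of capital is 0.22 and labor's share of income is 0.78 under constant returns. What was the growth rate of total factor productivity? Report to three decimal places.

Labor's share = 1 − 0.22 = 0.78.
Physical capital: 0.22 × 1.41 = 0.3102 pp.
Total hours worked: 0.78 × 4.91 = 3.8298 pp.
TFP growth = 3.56 − 4.14 = -0.58%.

-0.580%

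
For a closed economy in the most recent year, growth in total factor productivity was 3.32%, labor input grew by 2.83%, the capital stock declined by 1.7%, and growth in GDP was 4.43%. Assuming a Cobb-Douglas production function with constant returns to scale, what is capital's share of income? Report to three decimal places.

gY = gA + α·gK + (1−α)·gL, so gY − gA − gL = α(gK − gL).
4.43 − 3.32 − 2.83 = α × (-1.7 − 2.83).
-1.72 = -4.53 α, so α = 0.37969.

Capital's share of income is 0.380.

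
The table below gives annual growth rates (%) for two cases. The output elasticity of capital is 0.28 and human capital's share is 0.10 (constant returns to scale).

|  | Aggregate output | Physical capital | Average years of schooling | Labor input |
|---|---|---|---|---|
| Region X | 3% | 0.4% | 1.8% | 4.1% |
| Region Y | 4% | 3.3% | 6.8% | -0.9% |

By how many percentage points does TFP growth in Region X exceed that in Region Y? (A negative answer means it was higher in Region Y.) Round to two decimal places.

Labor's share = 1 − 0.28 − 0.1 = 0.62.
Region X: TFP = 3 − 0.112 − 0.18 − 2.542 = 0.166%.
Region Y: TFP = 4 − 0.924 − 0.68 + 0.558 = 2.954%.
Difference = 0.166 − (2.954) = -2.788 pp.

-2.79 percentage points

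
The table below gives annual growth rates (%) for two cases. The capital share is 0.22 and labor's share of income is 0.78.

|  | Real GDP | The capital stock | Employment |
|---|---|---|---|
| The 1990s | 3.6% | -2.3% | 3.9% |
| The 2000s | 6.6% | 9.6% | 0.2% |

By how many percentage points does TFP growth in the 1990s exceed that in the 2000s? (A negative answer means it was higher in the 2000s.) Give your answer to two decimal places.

-3.27 percentage points

Labor's share = 1 − 0.22 = 0.78.
The 1990s: TFP = 3.6 + 0.506 − 3.042 = 1.064%.
The 2000s: TFP = 6.6 − 2.112 − 0.156 = 4.332%.
Difference = 1.064 − (4.332) = -3.268 pp.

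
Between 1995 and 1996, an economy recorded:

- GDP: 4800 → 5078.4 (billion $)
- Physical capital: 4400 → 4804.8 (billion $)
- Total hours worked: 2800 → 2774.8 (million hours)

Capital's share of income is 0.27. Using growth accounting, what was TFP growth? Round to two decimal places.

GDP growth = (5078.4 − 4800) / 4800 = 5.8%.
Physical capital growth = (4804.8 − 4400) / 4400 = 9.2%.
Total hours worked growth = (2774.8 − 2800) / 2800 = -0.9%.
Labor's share = 1 − 0.27 = 0.73.
Physical capital: 0.27 × 9.2 = 2.484 pp.
Total hours worked: 0.73 × (-0.9) = -0.657 pp.
TFP growth = 5.8 − 1.827 = 3.973%.

TFP grew 3.97%.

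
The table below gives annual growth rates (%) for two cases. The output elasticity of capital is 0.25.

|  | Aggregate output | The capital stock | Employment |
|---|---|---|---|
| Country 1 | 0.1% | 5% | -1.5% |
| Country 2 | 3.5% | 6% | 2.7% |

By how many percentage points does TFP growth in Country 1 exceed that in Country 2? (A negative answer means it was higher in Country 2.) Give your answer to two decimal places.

Labor's share = 1 − 0.25 = 0.75.
Country 1: TFP = 0.1 − 1.25 + 1.125 = -0.025%.
Country 2: TFP = 3.5 − 1.5 − 2.025 = -0.025%.
Difference = -0.025 − (-0.025) = 0 pp.

0.00 percentage points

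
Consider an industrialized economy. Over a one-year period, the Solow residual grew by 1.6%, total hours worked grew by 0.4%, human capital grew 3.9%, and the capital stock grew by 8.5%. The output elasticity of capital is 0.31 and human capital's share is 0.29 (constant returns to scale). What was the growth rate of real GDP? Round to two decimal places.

Labor's share = 1 − 0.31 − 0.29 = 0.4.
The capital stock: 0.31 × 8.5 = 2.635 pp.
Human capital: 0.29 × 3.9 = 1.131 pp.
Total hours worked: 0.4 × 0.4 = 0.16 pp.
Output growth = 1.6 + 3.926 = 5.526%.

Real GDP grew 5.53%.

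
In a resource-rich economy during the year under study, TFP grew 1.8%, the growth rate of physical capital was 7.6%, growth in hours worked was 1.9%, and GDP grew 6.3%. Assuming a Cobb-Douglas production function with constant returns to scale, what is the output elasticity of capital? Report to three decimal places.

The output elasticity of capital is 0.456.

gY = gA + α·gK + (1−α)·gL, so gY − gA − gL = α(gK − gL).
6.3 − 1.8 − 1.9 = α × (7.6 − 1.9).
2.6 = 5.7 α, so α = 0.45614.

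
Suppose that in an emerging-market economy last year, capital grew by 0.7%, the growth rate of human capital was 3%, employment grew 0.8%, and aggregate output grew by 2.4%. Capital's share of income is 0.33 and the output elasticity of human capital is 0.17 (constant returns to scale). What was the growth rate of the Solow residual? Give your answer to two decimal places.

Labor's share = 1 − 0.33 − 0.17 = 0.5.
Capital: 0.33 × 0.7 = 0.231 pp.
Human capital: 0.17 × 3 = 0.51 pp.
Employment: 0.5 × 0.8 = 0.4 pp.
TFP growth = 2.4 − 1.141 = 1.259%.

1.26%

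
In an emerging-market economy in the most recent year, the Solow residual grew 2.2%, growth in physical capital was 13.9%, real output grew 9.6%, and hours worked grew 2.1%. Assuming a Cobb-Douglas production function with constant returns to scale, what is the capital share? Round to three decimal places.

0.449

gY = gA + α·gK + (1−α)·gL, so gY − gA − gL = α(gK − gL).
9.6 − 2.2 − 2.1 = α × (13.9 − 2.1).
5.3 = 11.8 α, so α = 0.44915.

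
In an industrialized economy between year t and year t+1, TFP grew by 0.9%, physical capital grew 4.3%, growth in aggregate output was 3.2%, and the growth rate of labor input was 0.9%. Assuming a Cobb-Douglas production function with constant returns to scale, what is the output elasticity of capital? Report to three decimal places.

0.412

gY = gA + α·gK + (1−α)·gL, so gY − gA − gL = α(gK − gL).
3.2 − 0.9 − 0.9 = α × (4.3 − 0.9).
1.4 = 3.4 α, so α = 0.41176.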